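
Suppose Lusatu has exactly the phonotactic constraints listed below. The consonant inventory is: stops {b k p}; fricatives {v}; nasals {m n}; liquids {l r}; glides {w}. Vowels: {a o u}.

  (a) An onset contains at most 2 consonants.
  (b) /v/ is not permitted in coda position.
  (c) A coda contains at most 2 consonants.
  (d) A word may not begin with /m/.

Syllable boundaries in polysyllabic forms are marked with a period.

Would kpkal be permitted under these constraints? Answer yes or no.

no

kpkal — violates constraint (a): syllable 1 onset /kpk/ has 3 consonants (> 2) → not permitted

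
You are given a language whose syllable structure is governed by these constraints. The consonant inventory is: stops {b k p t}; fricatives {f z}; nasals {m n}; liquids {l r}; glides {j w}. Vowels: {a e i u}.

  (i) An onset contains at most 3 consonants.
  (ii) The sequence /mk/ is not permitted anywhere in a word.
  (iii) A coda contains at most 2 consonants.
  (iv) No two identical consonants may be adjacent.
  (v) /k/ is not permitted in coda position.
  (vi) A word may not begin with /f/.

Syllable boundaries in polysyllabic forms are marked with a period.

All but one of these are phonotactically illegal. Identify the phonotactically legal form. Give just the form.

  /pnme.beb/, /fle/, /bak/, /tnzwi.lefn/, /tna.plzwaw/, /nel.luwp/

/pnme.beb/ — σ1 onset /pnm/ (3C), coda /∅/ ok; σ2 onset /b/, coda /b/ ok → phonotactically legal
/fle/ — violates constraint (vi): word begins with /f/ → phonotactically illegal
/bak/ — violates constraint (v): syllable 1 coda contains /k/ → phonotactically illegal
/tnzwi.lefn/ — violates constraint (i): syllable 1 onset /tnzw/ has 4 consonants (> 3) → phonotactically illegal
/tna.plzwaw/ — violates constraint (i): syllable 2 onset /plzw/ has 4 consonants (> 3) → phonotactically illegal
/nel.luwp/ — violates constraint (iv): adjacent identical consonants /ll/ → phonotactically illegal

/pnme.beb/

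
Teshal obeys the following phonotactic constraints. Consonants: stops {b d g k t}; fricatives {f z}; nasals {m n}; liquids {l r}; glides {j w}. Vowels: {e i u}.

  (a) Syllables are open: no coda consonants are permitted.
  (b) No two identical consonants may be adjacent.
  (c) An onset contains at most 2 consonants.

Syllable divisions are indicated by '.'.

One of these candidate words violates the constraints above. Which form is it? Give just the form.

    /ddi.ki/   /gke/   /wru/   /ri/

/ddi.ki/ — violates constraint (b): adjacent identical consonants /dd/ → ill-formed
/gke/ — σ1 onset /gk/ (2C), coda /∅/ ok → well-formed
/wru/ — σ1 onset /wr/ (2C), coda /∅/ ok → well-formed
/ri/ — σ1 onset /r/, coda /∅/ ok → well-formed

/ddi.ki/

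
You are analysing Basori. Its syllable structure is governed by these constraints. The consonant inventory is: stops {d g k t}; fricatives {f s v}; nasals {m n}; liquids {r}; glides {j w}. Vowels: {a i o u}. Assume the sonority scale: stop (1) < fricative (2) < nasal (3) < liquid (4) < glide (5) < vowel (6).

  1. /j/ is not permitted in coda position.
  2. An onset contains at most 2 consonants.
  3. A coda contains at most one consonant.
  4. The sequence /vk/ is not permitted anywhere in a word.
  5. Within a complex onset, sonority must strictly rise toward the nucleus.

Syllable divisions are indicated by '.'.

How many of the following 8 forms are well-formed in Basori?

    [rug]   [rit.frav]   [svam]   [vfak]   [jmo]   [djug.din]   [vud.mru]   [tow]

[rug] — σ1 onset /r/, coda /g/ ok → well-formed
[rit.frav] — σ1 onset /r/, coda /t/ ok; σ2 onset /fr/ (2→4 rises), coda /v/ ok → well-formed
[svam] — violates constraint 5: syllable 1 onset /sv/: /s/ (fricative, 2) → /v/ (fricative, 2) does not rise → ill-formed
[vfak] — violates constraint 5: syllable 1 onset /vf/: /v/ (fricative, 2) → /f/ (fricative, 2) does not rise → ill-formed
[jmo] — violates constraint 5: syllable 1 onset /jm/: /j/ (glide, 5) → /m/ (nasal, 3) does not rise → ill-formed
[djug.din] — σ1 onset /dj/ (1→5 rises), coda /g/ ok; σ2 onset /d/, coda /n/ ok → well-formed
[vud.mru] — σ1 onset /v/, coda /d/ ok; σ2 onset /mr/ (3→4 rises), coda /∅/ ok → well-formed
[tow] — σ1 onset /t/, coda /w/ ok → well-formed
Well-formed: [rug], [rit.frav], [djug.din], [vud.mru], [tow] → 5.

5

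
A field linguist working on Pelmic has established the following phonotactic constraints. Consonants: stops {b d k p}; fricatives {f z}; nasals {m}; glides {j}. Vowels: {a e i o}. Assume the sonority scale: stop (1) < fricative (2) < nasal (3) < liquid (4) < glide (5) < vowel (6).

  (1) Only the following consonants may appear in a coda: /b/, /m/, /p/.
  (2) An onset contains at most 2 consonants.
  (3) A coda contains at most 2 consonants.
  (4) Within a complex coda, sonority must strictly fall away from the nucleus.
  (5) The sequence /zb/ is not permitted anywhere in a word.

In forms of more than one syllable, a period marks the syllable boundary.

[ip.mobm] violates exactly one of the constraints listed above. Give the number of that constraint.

[ip.mobm]: syllable 2 coda /bm/: /b/ (stop, 1) → /m/ (nasal, 3) does not fall.
This is a violation of constraint 4: "Within a complex coda, sonority must strictly fall away from the nucleus."
The remaining constraints (1, 2, 3, 5) are satisfied.

4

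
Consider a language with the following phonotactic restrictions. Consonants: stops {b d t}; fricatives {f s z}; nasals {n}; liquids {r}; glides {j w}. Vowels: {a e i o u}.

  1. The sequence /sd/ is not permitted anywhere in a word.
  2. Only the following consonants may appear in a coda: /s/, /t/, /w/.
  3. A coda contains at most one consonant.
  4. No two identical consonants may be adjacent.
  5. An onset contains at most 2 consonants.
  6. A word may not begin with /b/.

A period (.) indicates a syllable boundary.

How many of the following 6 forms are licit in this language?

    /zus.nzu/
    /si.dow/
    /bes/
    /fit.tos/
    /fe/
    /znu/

4

/zus.nzu/ — σ1 onset /z/, coda /s/ ok; σ2 onset /nz/ (2C), coda /∅/ ok → licit
/si.dow/ — σ1 onset /s/, coda /∅/ ok; σ2 onset /d/, coda /w/ ok → licit
/bes/ — violates constraint 6: word begins with /b/ → illicit
/fit.tos/ — violates constraint 4: adjacent identical consonants /tt/ → illicit
/fe/ — σ1 onset /f/, coda /∅/ ok → licit
/znu/ — σ1 onset /zn/ (2C), coda /∅/ ok → licit
Licit: /zus.nzu/, /si.dow/, /fe/, /znu/ → 4.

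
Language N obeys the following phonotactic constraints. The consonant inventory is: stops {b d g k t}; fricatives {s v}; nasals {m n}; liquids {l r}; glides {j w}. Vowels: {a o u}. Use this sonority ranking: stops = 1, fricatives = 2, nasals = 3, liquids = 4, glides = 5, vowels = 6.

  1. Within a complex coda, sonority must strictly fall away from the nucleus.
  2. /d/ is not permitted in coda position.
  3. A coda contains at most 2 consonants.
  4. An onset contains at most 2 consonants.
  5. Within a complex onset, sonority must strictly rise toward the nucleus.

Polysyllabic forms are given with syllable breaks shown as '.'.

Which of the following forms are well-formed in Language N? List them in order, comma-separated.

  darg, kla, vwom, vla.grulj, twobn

darg — σ1 onset /d/, coda /rg/ (4→1 falls) ok → well-formed
kla — σ1 onset /kl/ (1→4 rises), coda /∅/ ok → well-formed
vwom — σ1 onset /vw/ (2→5 rises), coda /m/ ok → well-formed
vla.grulj — violates constraint 1: syllable 2 coda /lj/: /l/ (liquid, 4) → /j/ (glide, 5) does not fall → ill-formed
twobn — violates constraint 1: syllable 1 coda /bn/: /b/ (stop, 1) → /n/ (nasal, 3) does not fall → ill-formed

darg, kla, vwom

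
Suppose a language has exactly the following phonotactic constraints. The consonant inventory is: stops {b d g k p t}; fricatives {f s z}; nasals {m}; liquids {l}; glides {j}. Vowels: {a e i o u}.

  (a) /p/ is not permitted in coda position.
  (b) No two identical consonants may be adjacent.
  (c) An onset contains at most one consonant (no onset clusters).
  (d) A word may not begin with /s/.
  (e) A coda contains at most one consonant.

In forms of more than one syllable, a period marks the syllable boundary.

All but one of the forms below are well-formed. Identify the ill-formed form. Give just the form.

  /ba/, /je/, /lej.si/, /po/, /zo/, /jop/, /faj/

/ba/ — σ1 onset /b/, coda /∅/ ok → well-formed
/je/ — σ1 onset /j/, coda /∅/ ok → well-formed
/lej.si/ — σ1 onset /l/, coda /j/ ok; σ2 onset /s/, coda /∅/ ok → well-formed
/po/ — σ1 onset /p/, coda /∅/ ok → well-formed
/zo/ — σ1 onset /z/, coda /∅/ ok → well-formed
/jop/ — violates constraint (a): syllable 1 coda contains /p/ → ill-formed
/faj/ — σ1 onset /f/, coda /j/ ok → well-formed

/jop/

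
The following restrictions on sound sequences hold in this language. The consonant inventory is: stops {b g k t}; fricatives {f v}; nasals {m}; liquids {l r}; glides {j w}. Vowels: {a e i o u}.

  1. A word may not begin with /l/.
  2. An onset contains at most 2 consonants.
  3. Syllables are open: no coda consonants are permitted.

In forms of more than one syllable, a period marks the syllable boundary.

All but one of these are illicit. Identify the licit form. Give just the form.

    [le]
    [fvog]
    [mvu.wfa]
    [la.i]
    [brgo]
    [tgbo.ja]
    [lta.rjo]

[mvu.wfa]

[le] — violates constraint 1: word begins with /l/ → illicit
[fvog] — violates constraint 3: syllable 1 coda /g/ has 1 consonant (> 0) → illicit
[mvu.wfa] — σ1 onset /mv/ (2C), coda /∅/ ok; σ2 onset /wf/ (2C), coda /∅/ ok → licit
[la.i] — violates constraint 1: word begins with /l/ → illicit
[brgo] — violates constraint 2: syllable 1 onset /brg/ has 3 consonants (> 2) → illicit
[tgbo.ja] — violates constraint 2: syllable 1 onset /tgb/ has 3 consonants (> 2) → illicit
[lta.rjo] — violates constraint 1: word begins with /l/ → illicit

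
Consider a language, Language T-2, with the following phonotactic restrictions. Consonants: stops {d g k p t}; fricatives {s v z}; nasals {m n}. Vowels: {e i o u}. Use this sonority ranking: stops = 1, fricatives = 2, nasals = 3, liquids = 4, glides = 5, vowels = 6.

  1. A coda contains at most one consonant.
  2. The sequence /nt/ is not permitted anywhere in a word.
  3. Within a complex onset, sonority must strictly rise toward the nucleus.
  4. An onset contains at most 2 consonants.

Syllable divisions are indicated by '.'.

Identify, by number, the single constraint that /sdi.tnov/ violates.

/sdi.tnov/: syllable 1 onset /sd/: /s/ (fricative, 2) → /d/ (stop, 1) does not rise.
This is a violation of constraint 3: "Within a complex onset, sonority must strictly rise toward the nucleus."
The remaining constraints (1, 2, 4) are satisfied.

3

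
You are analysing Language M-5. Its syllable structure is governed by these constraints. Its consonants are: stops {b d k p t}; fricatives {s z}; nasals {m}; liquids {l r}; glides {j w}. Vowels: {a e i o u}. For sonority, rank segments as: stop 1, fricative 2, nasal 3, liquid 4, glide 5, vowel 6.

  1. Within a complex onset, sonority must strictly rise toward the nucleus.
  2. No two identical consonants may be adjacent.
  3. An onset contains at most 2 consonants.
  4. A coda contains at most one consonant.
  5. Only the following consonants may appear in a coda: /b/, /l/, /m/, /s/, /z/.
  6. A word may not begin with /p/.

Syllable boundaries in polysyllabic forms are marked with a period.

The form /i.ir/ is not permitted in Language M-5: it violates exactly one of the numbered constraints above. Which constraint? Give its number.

/i.ir/: syllable 2 coda contains /r/, which is not a licensed coda consonant.
This is a violation of constraint 5: "Only the following consonants may appear in a coda: /b/, /l/, /m/, /s/, /z/."
The remaining constraints (1, 2, 3, 4, 6) are satisfied.

5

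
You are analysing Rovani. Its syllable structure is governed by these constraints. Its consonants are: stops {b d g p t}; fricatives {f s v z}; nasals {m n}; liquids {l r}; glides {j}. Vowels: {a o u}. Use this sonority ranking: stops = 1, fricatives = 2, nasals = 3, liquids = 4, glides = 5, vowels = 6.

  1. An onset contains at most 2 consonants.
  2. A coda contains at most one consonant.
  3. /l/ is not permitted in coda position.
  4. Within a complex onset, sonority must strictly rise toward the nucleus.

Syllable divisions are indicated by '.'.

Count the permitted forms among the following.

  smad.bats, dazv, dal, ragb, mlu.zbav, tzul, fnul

0

smad.bats — violates constraint 2: syllable 2 coda /ts/ has 2 consonants (> 1) → not permitted
dazv — violates constraint 2: syllable 1 coda /zv/ has 2 consonants (> 1) → not permitted
dal — violates constraint 3: syllable 1 coda contains /l/ → not permitted
ragb — violates constraint 2: syllable 1 coda /gb/ has 2 consonants (> 1) → not permitted
mlu.zbav — violates constraint 4: syllable 2 onset /zb/: /z/ (fricative, 2) → /b/ (stop, 1) does not rise → not permitted
tzul — violates constraint 3: syllable 1 coda contains /l/ → not permitted
fnul — violates constraint 3: syllable 1 coda contains /l/ → not permitted
No form is permitted → 0.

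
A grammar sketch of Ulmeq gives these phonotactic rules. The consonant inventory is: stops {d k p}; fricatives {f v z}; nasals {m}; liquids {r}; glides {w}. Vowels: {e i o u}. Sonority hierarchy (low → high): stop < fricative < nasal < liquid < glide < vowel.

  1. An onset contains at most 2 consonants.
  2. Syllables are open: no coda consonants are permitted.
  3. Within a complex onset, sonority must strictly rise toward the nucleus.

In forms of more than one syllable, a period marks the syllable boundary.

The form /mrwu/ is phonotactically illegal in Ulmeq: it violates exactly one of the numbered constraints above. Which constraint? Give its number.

/mrwu/: syllable 1 onset /mrw/ has 3 consonants (> 2).
This is a violation of constraint 1: "An onset contains at most 2 consonants."
The remaining constraints (2, 3) are satisfied.

1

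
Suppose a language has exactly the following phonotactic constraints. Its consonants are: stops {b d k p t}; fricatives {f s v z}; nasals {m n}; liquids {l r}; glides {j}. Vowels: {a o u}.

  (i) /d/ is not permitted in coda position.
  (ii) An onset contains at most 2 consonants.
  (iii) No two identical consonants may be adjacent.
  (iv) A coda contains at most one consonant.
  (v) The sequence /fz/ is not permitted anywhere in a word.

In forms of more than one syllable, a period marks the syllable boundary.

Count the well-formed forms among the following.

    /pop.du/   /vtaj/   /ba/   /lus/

4

/pop.du/ — σ1 onset /p/, coda /p/ ok; σ2 onset /d/, coda /∅/ ok → well-formed
/vtaj/ — σ1 onset /vt/ (2C), coda /j/ ok → well-formed
/ba/ — σ1 onset /b/, coda /∅/ ok → well-formed
/lus/ — σ1 onset /l/, coda /s/ ok → well-formed
Well-formed: /pop.du/, /vtaj/, /ba/, /lus/ → 4.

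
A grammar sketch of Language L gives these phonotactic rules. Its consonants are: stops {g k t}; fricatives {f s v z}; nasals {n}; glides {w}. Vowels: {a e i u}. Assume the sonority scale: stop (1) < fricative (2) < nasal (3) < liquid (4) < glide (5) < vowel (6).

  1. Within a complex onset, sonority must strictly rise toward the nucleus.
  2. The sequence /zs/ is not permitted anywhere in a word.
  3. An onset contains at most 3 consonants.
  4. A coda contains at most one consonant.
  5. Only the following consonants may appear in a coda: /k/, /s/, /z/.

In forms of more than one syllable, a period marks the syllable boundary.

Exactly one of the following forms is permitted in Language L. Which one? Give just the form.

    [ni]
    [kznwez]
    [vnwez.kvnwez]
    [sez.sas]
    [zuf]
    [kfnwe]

[ni] — σ1 onset /n/, coda /∅/ ok → permitted
[kznwez] — violates constraint 3: syllable 1 onset /kznw/ has 4 consonants (> 3) → not permitted
[vnwez.kvnwez] — violates constraint 3: syllable 2 onset /kvnw/ has 4 consonants (> 3) → not permitted
[sez.sas] — violates constraint 2: contains banned sequence /zs/ → not permitted
[zuf] — violates constraint 5: syllable 1 coda contains /f/, which is not a licensed coda consonant → not permitted
[kfnwe] — violates constraint 3: syllable 1 onset /kfnw/ has 4 consonants (> 3) → not permitted

[ni]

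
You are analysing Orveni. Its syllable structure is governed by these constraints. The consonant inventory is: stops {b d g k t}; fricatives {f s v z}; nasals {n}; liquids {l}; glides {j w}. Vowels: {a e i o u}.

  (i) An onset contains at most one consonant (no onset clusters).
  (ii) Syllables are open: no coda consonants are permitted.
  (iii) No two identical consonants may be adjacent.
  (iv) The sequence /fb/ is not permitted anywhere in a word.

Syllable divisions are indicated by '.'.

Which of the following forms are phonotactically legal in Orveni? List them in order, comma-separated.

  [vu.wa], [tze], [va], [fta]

[vu.wa], [va]

[vu.wa] — σ1 onset /v/, coda /∅/ ok; σ2 onset /w/, coda /∅/ ok → phonotactically legal
[tze] — violates constraint (i): syllable 1 onset /tz/ has 2 consonants (> 1) → phonotactically illegal
[va] — σ1 onset /v/, coda /∅/ ok → phonotactically legal
[fta] — violates constraint (i): syllable 1 onset /ft/ has 2 consonants (> 1) → phonotactically illegal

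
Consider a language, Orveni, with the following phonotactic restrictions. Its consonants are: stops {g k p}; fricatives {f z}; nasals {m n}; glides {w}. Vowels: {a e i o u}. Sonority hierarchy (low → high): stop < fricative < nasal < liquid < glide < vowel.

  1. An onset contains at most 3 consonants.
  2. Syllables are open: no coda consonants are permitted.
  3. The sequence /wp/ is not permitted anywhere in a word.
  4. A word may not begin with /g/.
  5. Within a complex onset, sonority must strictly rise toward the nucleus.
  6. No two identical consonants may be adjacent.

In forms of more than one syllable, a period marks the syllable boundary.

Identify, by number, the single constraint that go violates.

4

go: word begins with /g/.
This is a violation of constraint 4: "A word may not begin with /g/."
The remaining constraints (1, 2, 3, 5, 6) are satisfied.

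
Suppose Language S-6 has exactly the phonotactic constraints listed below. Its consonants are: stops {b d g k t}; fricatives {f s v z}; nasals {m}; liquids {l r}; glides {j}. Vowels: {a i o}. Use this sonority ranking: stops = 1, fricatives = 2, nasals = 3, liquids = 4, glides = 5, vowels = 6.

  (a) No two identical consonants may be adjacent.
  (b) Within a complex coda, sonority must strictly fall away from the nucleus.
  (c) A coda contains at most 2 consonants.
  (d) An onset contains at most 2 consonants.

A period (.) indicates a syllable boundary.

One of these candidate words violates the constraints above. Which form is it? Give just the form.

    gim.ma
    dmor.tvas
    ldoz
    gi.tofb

gim.ma

gim.ma — violates constraint (a): adjacent identical consonants /mm/ → not permitted
dmor.tvas — σ1 onset /dm/ (2C), coda /r/ ok; σ2 onset /tv/ (2C), coda /s/ ok → permitted
ldoz — σ1 onset /ld/ (2C), coda /z/ ok → permitted
gi.tofb — σ1 onset /g/, coda /∅/ ok; σ2 onset /t/, coda /fb/ (2→1 falls) ok → permitted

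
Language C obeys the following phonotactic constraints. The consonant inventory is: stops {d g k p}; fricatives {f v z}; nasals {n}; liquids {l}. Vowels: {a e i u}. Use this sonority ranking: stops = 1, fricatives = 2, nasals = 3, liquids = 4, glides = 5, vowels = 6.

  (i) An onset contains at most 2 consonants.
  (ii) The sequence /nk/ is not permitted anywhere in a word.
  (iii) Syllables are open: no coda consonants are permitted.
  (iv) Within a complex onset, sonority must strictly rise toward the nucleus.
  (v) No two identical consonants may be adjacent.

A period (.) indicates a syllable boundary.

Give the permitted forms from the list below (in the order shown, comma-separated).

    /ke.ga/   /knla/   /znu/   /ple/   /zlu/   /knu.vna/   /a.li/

/ke.ga/, /znu/, /ple/, /zlu/, /knu.vna/, /a.li/

/ke.ga/ — σ1 onset /k/, coda /∅/ ok; σ2 onset /g/, coda /∅/ ok → permitted
/knla/ — violates constraint (i): syllable 1 onset /knl/ has 3 consonants (> 2) → not permitted
/znu/ — σ1 onset /zn/ (2→3 rises), coda /∅/ ok → permitted
/ple/ — σ1 onset /pl/ (1→4 rises), coda /∅/ ok → permitted
/zlu/ — σ1 onset /zl/ (2→4 rises), coda /∅/ ok → permitted
/knu.vna/ — σ1 onset /kn/ (1→3 rises), coda /∅/ ok; σ2 onset /vn/ (2→3 rises), coda /∅/ ok → permitted
/a.li/ — σ1 onset /∅/, coda /∅/ ok; σ2 onset /l/, coda /∅/ ok → permitted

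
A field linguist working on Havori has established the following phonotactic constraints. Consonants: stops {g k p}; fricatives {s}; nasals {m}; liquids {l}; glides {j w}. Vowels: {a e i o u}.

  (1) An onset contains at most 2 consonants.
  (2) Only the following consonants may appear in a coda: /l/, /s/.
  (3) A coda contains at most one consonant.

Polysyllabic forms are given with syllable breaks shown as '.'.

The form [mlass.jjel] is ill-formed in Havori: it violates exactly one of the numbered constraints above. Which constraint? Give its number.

3

[mlass.jjel]: syllable 1 coda /ss/ has 2 consonants (> 1).
This is a violation of constraint 3: "A coda contains at most one consonant."
The remaining constraints (1, 2) are satisfied.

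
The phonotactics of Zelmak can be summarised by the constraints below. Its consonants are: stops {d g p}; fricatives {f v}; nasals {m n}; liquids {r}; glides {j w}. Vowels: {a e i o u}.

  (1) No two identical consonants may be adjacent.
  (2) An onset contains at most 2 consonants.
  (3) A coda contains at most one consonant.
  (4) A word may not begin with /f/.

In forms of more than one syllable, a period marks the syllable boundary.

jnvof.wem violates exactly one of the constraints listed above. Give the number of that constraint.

2

jnvof.wem: syllable 1 onset /jnv/ has 3 consonants (> 2).
This is a violation of constraint 2: "An onset contains at most 2 consonants."
The remaining constraints (1, 3, 4) are satisfied.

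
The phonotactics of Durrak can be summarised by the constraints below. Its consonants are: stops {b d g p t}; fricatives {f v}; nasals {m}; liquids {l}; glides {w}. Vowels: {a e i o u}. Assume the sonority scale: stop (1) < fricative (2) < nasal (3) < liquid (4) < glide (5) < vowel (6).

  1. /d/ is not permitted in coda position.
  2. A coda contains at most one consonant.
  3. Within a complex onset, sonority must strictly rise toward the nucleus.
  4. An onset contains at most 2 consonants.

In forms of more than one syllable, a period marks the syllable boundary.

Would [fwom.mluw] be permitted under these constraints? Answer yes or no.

yes

[fwom.mluw] — σ1 onset /fw/ (2→5 rises), coda /m/ ok; σ2 onset /ml/ (3→4 rises), coda /w/ ok → permitted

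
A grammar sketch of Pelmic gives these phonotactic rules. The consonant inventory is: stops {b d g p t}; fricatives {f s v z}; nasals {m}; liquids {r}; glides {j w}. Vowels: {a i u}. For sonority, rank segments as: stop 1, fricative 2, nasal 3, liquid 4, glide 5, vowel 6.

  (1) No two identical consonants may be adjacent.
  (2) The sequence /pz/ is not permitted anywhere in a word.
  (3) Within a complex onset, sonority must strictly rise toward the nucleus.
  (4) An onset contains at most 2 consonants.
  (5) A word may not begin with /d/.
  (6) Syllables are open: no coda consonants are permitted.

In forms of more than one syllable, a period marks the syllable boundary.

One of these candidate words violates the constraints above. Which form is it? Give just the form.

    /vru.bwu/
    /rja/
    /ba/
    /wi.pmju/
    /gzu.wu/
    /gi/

/wi.pmju/

/vru.bwu/ — σ1 onset /vr/ (2→4 rises), coda /∅/ ok; σ2 onset /bw/ (1→5 rises), coda /∅/ ok → phonotactically legal
/rja/ — σ1 onset /rj/ (4→5 rises), coda /∅/ ok → phonotactically legal
/ba/ — σ1 onset /b/, coda /∅/ ok → phonotactically legal
/wi.pmju/ — violates constraint 4: syllable 2 onset /pmj/ has 3 consonants (> 2) → phonotactically illegal
/gzu.wu/ — σ1 onset /gz/ (1→2 rises), coda /∅/ ok; σ2 onset /w/, coda /∅/ ok → phonotactically legal
/gi/ — σ1 onset /g/, coda /∅/ ok → phonotactically legal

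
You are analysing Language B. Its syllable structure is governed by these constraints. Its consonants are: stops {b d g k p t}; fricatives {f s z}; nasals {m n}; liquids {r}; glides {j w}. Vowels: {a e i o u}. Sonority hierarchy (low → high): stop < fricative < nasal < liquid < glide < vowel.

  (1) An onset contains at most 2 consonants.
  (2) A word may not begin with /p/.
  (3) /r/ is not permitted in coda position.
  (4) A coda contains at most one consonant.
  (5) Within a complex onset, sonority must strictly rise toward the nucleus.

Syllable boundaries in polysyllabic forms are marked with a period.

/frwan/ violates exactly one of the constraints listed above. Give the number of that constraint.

/frwan/: syllable 1 onset /frw/ has 3 consonants (> 2).
This is a violation of constraint 1: "An onset contains at most 2 consonants."
The remaining constraints (2, 3, 4, 5) are satisfied.

1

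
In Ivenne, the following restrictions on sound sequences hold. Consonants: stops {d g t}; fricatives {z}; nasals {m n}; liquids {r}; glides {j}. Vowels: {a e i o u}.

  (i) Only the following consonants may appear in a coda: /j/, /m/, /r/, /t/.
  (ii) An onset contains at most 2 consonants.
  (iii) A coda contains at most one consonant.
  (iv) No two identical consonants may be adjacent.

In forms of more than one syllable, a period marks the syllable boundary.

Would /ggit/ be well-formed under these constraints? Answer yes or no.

/ggit/ — violates constraint (iv): adjacent identical consonants /gg/ → ill-formed

no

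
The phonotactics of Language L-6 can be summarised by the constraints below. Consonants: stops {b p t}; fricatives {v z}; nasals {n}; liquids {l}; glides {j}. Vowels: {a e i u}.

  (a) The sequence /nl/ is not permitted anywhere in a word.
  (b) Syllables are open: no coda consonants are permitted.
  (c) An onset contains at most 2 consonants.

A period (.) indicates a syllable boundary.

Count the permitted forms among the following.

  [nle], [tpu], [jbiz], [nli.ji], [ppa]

[nle] — violates constraint (a): contains banned sequence /nl/ → not permitted
[tpu] — σ1 onset /tp/ (2C), coda /∅/ ok → permitted
[jbiz] — violates constraint (b): syllable 1 coda /z/ has 1 consonant (> 0) → not permitted
[nli.ji] — violates constraint (a): contains banned sequence /nl/ → not permitted
[ppa] — σ1 onset /pp/ (2C), coda /∅/ ok → permitted
Permitted: [tpu], [ppa] → 2.

2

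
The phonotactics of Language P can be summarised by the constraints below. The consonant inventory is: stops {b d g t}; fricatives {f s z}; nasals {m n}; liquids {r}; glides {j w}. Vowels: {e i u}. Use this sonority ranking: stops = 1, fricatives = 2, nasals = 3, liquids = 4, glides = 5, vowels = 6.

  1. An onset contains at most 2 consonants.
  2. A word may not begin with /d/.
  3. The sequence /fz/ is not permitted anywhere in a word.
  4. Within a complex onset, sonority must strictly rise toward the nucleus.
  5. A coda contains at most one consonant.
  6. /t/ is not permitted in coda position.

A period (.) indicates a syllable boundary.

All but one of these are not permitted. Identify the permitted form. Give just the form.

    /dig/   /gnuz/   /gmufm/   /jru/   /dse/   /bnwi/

/gnuz/

/dig/ — violates constraint 2: word begins with /d/ → not permitted
/gnuz/ — σ1 onset /gn/ (1→3 rises), coda /z/ ok → permitted
/gmufm/ — violates constraint 5: syllable 1 coda /fm/ has 2 consonants (> 1) → not permitted
/jru/ — violates constraint 4: syllable 1 onset /jr/: /j/ (glide, 5) → /r/ (liquid, 4) does not rise → not permitted
/dse/ — violates constraint 2: word begins with /d/ → not permitted
/bnwi/ — violates constraint 1: syllable 1 onset /bnw/ has 3 consonants (> 2) → not permitted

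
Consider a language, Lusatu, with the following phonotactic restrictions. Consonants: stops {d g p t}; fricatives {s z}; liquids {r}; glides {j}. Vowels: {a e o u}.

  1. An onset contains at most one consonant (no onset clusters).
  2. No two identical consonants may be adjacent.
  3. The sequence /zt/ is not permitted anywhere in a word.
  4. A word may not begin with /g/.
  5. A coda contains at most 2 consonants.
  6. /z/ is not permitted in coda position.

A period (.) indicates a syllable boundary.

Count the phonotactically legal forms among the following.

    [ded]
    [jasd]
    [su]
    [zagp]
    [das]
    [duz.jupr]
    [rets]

[ded] — σ1 onset /d/, coda /d/ ok → phonotactically legal
[jasd] — σ1 onset /j/, coda /sd/ (2C) ok → phonotactically legal
[su] — σ1 onset /s/, coda /∅/ ok → phonotactically legal
[zagp] — σ1 onset /z/, coda /gp/ (2C) ok → phonotactically legal
[das] — σ1 onset /d/, coda /s/ ok → phonotactically legal
[duz.jupr] — violates constraint 6: syllable 1 coda contains /z/ → phonotactically illegal
[rets] — σ1 onset /r/, coda /ts/ (2C) ok → phonotactically legal
Phonotactically legal: [ded], [jasd], [su], [zagp], [das], [rets] → 6.

6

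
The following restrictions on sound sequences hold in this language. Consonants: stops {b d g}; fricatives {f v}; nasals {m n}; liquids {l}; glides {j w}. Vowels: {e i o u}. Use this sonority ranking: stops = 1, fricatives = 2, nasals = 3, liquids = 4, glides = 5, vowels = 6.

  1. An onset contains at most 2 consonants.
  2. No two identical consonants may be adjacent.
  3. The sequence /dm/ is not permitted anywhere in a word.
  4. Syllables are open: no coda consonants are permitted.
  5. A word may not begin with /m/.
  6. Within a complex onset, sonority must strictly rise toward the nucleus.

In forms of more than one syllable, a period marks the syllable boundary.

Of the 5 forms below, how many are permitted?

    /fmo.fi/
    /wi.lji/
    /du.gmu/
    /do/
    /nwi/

5

/fmo.fi/ — σ1 onset /fm/ (2→3 rises), coda /∅/ ok; σ2 onset /f/, coda /∅/ ok → permitted
/wi.lji/ — σ1 onset /w/, coda /∅/ ok; σ2 onset /lj/ (4→5 rises), coda /∅/ ok → permitted
/du.gmu/ — σ1 onset /d/, coda /∅/ ok; σ2 onset /gm/ (1→3 rises), coda /∅/ ok → permitted
/do/ — σ1 onset /d/, coda /∅/ ok → permitted
/nwi/ — σ1 onset /nw/ (3→5 rises), coda /∅/ ok → permitted
Permitted: /fmo.fi/, /wi.lji/, /du.gmu/, /do/, /nwi/ → 5.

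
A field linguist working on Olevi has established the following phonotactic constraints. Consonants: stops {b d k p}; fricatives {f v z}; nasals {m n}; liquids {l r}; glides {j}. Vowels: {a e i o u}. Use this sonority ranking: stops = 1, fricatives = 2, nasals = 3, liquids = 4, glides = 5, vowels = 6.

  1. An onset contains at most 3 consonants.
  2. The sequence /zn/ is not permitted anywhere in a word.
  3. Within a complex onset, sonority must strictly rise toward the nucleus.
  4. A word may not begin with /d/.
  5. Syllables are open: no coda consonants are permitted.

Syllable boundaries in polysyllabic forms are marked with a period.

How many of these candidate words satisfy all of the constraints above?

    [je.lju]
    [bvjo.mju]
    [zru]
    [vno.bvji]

[je.lju] — σ1 onset /j/, coda /∅/ ok; σ2 onset /lj/ (4→5 rises), coda /∅/ ok → licit
[bvjo.mju] — σ1 onset /bvj/ (1→2→5 rises), coda /∅/ ok; σ2 onset /mj/ (3→5 rises), coda /∅/ ok → licit
[zru] — σ1 onset /zr/ (2→4 rises), coda /∅/ ok → licit
[vno.bvji] — σ1 onset /vn/ (2→3 rises), coda /∅/ ok; σ2 onset /bvj/ (1→2→5 rises), coda /∅/ ok → licit
Licit: [je.lju], [bvjo.mju], [zru], [vno.bvji] → 4.

4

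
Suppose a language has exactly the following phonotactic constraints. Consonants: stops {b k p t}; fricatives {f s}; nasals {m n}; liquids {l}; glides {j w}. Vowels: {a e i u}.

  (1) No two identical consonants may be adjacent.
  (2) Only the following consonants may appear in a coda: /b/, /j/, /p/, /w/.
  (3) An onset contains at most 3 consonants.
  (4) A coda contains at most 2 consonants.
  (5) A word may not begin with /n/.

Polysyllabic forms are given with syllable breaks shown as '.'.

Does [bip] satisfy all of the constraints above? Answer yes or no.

[bip] — σ1 onset /b/, coda /p/ ok → permitted

yes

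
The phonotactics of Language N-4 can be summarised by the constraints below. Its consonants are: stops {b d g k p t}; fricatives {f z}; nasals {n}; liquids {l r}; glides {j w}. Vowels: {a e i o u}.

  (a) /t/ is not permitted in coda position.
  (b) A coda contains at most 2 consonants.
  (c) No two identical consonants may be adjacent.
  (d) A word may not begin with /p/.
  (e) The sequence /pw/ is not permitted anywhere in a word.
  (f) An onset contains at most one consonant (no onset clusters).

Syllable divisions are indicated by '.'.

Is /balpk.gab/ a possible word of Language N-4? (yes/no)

/balpk.gab/ — violates constraint (b): syllable 1 coda /lpk/ has 3 consonants (> 2) → phonotactically illegal

no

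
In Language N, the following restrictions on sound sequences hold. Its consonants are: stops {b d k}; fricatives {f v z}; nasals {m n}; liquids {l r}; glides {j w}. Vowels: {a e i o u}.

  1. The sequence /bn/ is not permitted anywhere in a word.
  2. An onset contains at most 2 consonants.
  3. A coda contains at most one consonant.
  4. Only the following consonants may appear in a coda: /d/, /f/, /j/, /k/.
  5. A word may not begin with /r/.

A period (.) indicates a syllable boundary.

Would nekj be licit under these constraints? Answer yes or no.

nekj — violates constraint 3: syllable 1 coda /kj/ has 2 consonants (> 1) → illicit

no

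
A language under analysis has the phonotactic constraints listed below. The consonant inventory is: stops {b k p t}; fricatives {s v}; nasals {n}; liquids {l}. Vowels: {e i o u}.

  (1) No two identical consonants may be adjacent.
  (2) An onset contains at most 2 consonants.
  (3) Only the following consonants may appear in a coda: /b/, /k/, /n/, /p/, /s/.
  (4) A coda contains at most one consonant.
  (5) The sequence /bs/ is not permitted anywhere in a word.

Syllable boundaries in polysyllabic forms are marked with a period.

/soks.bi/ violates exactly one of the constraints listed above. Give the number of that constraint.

4

/soks.bi/: syllable 1 coda /ks/ has 2 consonants (> 1).
This is a violation of constraint 4: "A coda contains at most one consonant."
The remaining constraints (1, 2, 3, 5) are satisfied.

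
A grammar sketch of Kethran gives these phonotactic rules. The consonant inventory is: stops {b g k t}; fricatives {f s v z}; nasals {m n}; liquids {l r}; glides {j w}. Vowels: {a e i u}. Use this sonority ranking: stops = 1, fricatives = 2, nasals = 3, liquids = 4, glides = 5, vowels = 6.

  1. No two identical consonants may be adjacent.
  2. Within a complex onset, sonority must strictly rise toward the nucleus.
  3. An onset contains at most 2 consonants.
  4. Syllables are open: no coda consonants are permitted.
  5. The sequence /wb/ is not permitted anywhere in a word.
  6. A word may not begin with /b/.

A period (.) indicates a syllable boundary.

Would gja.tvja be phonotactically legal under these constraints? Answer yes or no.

gja.tvja — violates constraint 3: syllable 2 onset /tvj/ has 3 consonants (> 2) → phonotactically illegal

no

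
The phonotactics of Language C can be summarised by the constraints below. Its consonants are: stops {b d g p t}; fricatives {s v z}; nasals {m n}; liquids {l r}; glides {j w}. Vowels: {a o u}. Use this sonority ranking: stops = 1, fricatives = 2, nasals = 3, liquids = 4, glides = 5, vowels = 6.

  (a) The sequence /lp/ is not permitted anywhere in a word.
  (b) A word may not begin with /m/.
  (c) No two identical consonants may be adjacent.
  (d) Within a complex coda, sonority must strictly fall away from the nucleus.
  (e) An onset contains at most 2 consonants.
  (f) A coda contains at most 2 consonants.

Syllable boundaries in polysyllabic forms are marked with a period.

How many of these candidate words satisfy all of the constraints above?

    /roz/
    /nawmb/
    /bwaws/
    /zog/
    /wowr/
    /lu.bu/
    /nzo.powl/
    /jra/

7

/roz/ — σ1 onset /r/, coda /z/ ok → well-formed
/nawmb/ — violates constraint (f): syllable 1 coda /wmb/ has 3 consonants (> 2) → ill-formed
/bwaws/ — σ1 onset /bw/ (2C), coda /ws/ (5→2 falls) ok → well-formed
/zog/ — σ1 onset /z/, coda /g/ ok → well-formed
/wowr/ — σ1 onset /w/, coda /wr/ (5→4 falls) ok → well-formed
/lu.bu/ — σ1 onset /l/, coda /∅/ ok; σ2 onset /b/, coda /∅/ ok → well-formed
/nzo.powl/ — σ1 onset /nz/ (2C), coda /∅/ ok; σ2 onset /p/, coda /wl/ (5→4 falls) ok → well-formed
/jra/ — σ1 onset /jr/ (2C), coda /∅/ ok → well-formed
Well-formed: /roz/, /bwaws/, /zog/, /wowr/, /lu.bu/, /nzo.powl/, /jra/ → 7.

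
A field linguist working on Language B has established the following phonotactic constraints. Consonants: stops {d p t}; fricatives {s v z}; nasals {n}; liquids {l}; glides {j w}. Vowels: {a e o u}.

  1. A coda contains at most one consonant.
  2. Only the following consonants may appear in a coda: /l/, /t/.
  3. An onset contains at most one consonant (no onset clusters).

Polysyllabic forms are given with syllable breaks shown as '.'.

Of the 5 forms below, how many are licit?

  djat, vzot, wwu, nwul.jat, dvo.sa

djat — violates constraint 3: syllable 1 onset /dj/ has 2 consonants (> 1) → illicit
vzot — violates constraint 3: syllable 1 onset /vz/ has 2 consonants (> 1) → illicit
wwu — violates constraint 3: syllable 1 onset /ww/ has 2 consonants (> 1) → illicit
nwul.jat — violates constraint 3: syllable 1 onset /nw/ has 2 consonants (> 1) → illicit
dvo.sa — violates constraint 3: syllable 1 onset /dv/ has 2 consonants (> 1) → illicit
No form is licit → 0.

0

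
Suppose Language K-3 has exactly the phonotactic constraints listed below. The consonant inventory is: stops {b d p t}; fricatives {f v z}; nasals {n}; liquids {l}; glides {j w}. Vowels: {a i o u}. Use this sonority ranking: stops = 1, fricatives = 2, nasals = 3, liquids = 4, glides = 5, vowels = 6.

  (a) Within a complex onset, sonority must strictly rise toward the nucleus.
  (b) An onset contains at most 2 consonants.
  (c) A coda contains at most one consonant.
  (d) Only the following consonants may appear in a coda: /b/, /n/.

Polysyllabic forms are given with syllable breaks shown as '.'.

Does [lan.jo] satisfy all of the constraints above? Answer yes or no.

yes

[lan.jo] — σ1 onset /l/, coda /n/ ok; σ2 onset /j/, coda /∅/ ok → permitted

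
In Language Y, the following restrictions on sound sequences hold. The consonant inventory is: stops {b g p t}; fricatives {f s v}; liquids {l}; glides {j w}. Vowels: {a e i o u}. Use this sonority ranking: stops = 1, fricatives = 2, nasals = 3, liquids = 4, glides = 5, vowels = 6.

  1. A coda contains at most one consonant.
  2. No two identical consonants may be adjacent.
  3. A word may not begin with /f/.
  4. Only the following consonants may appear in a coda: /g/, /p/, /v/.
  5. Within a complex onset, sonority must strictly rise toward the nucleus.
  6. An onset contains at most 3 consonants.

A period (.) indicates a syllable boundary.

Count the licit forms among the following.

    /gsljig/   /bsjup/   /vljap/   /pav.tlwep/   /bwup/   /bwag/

/gsljig/ — violates constraint 6: syllable 1 onset /gslj/ has 4 consonants (> 3) → illicit
/bsjup/ — σ1 onset /bsj/ (1→2→5 rises), coda /p/ ok → licit
/vljap/ — σ1 onset /vlj/ (2→4→5 rises), coda /p/ ok → licit
/pav.tlwep/ — σ1 onset /p/, coda /v/ ok; σ2 onset /tlw/ (1→4→5 rises), coda /p/ ok → licit
/bwup/ — σ1 onset /bw/ (1→5 rises), coda /p/ ok → licit
/bwag/ — σ1 onset /bw/ (1→5 rises), coda /g/ ok → licit
Licit: /bsjup/, /vljap/, /pav.tlwep/, /bwup/, /bwag/ → 5.

5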